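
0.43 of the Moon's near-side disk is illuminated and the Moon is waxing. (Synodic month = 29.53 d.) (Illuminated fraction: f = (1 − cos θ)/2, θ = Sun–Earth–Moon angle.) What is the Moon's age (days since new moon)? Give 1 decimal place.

6.7 days

Invert f = (1 − cos θ)/2 to get cos θ = 1 − 2(0.43) = 0.140, hence θ₀ = arccos 0.140 = 82.0°.
Waxing ⇒ before full, so θ = 82.0°.
At 360°/29.53 d per day, 82.0° corresponds to 6.72 days.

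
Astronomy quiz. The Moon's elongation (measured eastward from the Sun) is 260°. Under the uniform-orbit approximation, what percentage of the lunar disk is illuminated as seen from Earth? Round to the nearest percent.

Half-versine of 260°: (1 − (-0.174))/2 = 0.587, i.e. 59%.

59%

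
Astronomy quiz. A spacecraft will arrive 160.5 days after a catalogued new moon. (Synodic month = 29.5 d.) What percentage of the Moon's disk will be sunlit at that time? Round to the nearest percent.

160.5 d spans 5 complete synodic months (5 × 29.5 = 147.50 d) plus 13.00 d.
Elongation θ = 360° × 13.00/29.5 ≈ 158.6°.
Illuminated fraction = (1 − cos 158.6°)/2 = (1 − (-0.931))/2 ≈ 0.966, so 97%.

97%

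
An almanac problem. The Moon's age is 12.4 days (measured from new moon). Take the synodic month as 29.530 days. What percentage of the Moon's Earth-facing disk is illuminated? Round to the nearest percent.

94%

Phase angle: θ = 360°·(12.4 d)/(29.530 d) = 151.2°.
cos 151.2° = (-0.876), so f = (1 − (-0.876))/2 = 0.938, so 94%.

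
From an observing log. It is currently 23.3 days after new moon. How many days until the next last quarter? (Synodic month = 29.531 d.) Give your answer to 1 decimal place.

28.4 days

Last quarter occurs at elongation 270°, i.e. at age 29.531 × 270/360 = 22.148 d.
This lunation's last quarter (22.148 d) has passed, so add one period: 51.679 − 23.3 = 28.379 days.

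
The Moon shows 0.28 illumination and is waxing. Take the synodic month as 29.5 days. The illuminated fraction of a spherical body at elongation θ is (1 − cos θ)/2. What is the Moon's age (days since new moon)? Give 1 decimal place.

cos θ = 1 − 2f = 0.440, giving a principal value of 63.9°.
Before full moon the principal value applies: θ = 63.9°.
At 360°/29.5 d per day, 63.9° corresponds to 5.24 days.

5.2 days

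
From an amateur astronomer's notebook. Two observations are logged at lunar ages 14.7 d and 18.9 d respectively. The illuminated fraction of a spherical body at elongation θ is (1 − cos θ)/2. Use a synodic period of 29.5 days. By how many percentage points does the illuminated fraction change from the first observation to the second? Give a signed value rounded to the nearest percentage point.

First observation: θ = 360°·14.7/29.5 = 179.4°, so f = 1.000.
Second observation: θ = 230.6°, f = 0.817.
Δf = 0.817 − 1.000 = -0.183, i.e. -18 pp.

-18 percentage points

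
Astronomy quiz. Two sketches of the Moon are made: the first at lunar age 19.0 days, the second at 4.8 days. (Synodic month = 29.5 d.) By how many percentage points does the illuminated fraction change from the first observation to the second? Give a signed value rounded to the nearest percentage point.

θ₁ = 360° × 19.0/29.5 = 231.9°, f₁ = (1 − cos θ₁)/2 = 0.809.
θ₂ = 360° × 4.8/29.5 = 58.6°, f₂ = (1 − cos θ₂)/2 = 0.239.
Change = f₂ − f₁ = -0.569 → -57 percentage points.

-57 pp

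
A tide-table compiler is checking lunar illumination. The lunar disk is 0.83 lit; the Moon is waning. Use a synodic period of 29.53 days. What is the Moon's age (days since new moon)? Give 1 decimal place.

18.8 days

Invert f = (1 − cos θ)/2 to get cos θ = 1 − 2(0.83) = -0.660, hence θ₀ = arccos -0.660 = 131.3°.
Waning ⇒ past full, so θ = 360° − 131.3° = 228.7°.
Age = 29.53 × 228.7°/360° ≈ 18.76 days.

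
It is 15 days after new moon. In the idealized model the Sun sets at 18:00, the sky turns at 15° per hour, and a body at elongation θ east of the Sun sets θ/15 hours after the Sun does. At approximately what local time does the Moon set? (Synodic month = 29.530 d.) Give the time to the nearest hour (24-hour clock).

06:00

Phase angle: θ = 360°·(15 d)/(29.530 d) = 182.9°.
At 15° of sky rotation per hour, 182.9° corresponds to a 12.19 h lag.
18:00 + 12.19 h ≈ 06:11 → 06:00 to the nearest hour.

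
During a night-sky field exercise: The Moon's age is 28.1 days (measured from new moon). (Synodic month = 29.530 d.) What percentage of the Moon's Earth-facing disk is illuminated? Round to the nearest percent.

2%

Phase angle: θ = 360°·(28.1 d)/(29.530 d) = 342.6°.
cos 342.6° = 0.954, so f = (1 − 0.954)/2 = 0.023, so 2%.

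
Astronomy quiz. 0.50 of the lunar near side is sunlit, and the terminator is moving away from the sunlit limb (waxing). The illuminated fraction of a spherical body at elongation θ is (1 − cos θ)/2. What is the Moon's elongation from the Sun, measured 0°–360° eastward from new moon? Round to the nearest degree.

From f = (1 − cos θ)/2: cos θ = 1 − 2×0.50 = 0.000; arccos → 90.0°.
Waxing ⇒ before full, so θ = 90.0°.

90°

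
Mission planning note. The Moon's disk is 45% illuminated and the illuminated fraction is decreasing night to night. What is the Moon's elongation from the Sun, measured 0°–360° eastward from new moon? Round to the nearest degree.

Invert f = (1 − cos θ)/2 to get cos θ = 1 − 2(0.45) = 0.100, hence θ₀ = arccos 0.100 = 84.3°.
A waning Moon lies in 180°–360°, so θ = 360° − 84.3° = 275.7°.

276°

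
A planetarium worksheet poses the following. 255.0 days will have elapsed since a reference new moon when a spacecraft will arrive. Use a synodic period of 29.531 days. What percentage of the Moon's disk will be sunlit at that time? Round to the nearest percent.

Reduce mod P: 255.0 − 8×29.531 = 18.75 d into the current lunation.
Elongation θ = 360° × 18.75/29.531 ≈ 228.6°.
With cos θ = (-0.661), the lit fraction is (1 − (-0.661))/2 ≈ 0.831, so 83%.

83%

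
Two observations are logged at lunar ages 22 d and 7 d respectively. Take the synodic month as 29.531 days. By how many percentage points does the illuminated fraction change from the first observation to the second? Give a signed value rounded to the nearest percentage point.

-6 pp

θ₁ = 360° × 22/29.531 = 268.2°, f₁ = (1 − cos θ₁)/2 = 0.516.
θ₂ = 360° × 7/29.531 = 85.3°, f₂ = (1 − cos θ₂)/2 = 0.459.
Change = f₂ − f₁ = -0.056 → -6 percentage points.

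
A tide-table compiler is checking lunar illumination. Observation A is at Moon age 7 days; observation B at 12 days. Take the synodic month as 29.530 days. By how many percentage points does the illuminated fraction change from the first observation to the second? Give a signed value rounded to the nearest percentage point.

+46 percentage points

θ₁ = 360° × 7/29.530 = 85.3°, f₁ = (1 − cos θ₁)/2 = 0.459.
θ₂ = 360° × 12/29.530 = 146.3°, f₂ = (1 − cos θ₂)/2 = 0.916.
Change = f₂ − f₁ = +0.457 → +46 percentage points.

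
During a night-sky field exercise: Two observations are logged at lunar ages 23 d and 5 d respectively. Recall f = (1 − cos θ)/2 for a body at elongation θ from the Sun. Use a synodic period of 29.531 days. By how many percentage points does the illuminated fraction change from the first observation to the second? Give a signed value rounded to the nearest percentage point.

-15 pp

First observation: θ = 360°·23/29.531 = 280.4°, so f = 0.410.
Second observation: θ = 61.0°, f = 0.257.
Δf = 0.257 − 0.410 = -0.153, i.e. -15 pp.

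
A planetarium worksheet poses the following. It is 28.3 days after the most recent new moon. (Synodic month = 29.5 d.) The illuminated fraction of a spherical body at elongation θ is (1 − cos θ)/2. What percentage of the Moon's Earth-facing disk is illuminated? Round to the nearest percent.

Elongation θ = 360° × 28.3/29.5 ≈ 345.4°.
With cos θ = 0.968, the lit fraction is (1 − 0.968)/2 ≈ 0.016, so 2%.

2%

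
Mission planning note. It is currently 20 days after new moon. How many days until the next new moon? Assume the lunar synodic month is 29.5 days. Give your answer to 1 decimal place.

One full lunation from the last new moon is 29.5 d; remaining = 29.5 − 20 = 9.500 d.

9.5 days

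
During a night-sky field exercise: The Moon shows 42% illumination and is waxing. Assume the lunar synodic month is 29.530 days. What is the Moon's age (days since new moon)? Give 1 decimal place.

Invert f = (1 − cos θ)/2 to get cos θ = 1 − 2(0.42) = 0.160, hence θ₀ = arccos 0.160 = 80.8°.
The Moon is waxing (0°–180°), so θ = 80.8° directly.
At 360°/29.530 d per day, 80.8° corresponds to 6.63 days.

6.6 days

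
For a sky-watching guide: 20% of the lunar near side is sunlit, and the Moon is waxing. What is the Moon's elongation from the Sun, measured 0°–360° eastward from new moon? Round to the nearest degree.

cos θ = 1 − 2f = 0.600, giving a principal value of 53.1°.
Before full moon the principal value applies: θ = 53.1°.

53°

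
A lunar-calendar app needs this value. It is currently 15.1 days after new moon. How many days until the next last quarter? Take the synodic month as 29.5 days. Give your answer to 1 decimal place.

7.0 days

Last quarter is 0.75 of the way through the cycle: age 0.75 × 29.5 = 22.125 d.
So 7.025 days remain (22.125 − 15.1).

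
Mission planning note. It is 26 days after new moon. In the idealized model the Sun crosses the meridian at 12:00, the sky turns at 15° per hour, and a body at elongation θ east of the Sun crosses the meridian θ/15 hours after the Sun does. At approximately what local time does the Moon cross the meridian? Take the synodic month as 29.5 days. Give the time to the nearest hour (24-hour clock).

09:00

Elongation θ = 360° × 26/29.5 ≈ 317.3°.
At 15° of sky rotation per hour, 317.3° corresponds to a 21.15 h lag.
12:00 + 21.15 h ≈ 09:09 → 09:00 to the nearest hour.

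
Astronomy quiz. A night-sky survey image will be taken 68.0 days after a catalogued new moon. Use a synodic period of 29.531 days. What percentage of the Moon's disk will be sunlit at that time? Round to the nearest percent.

66%

68.0 d spans 2 complete synodic months (2 × 29.531 = 59.06 d) plus 8.94 d.
The Moon has covered 8.94/29.531 of its cycle, so θ ≈ 360° × 8.94/29.531 = 109.0°.
cos 109.0° = (-0.325), so f = (1 − (-0.325))/2 = 0.662, so 66%.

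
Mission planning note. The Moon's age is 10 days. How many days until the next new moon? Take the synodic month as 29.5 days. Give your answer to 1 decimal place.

The next new moon completes the synodic month: 29.5 − 10 = 19.500 days.

19.5 days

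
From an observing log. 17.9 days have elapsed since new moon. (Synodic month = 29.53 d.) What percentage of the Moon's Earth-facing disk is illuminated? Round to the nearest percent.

89%

The Moon has covered 17.9/29.53 of its cycle, so θ ≈ 360° × 17.9/29.53 = 218.2°.
cos 218.2° = (-0.786), so f = (1 − (-0.786))/2 = 0.893, so 89%.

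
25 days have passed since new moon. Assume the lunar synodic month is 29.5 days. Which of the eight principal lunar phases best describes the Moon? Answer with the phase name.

θ ≈ 360° × 25/29.5 = 305°, which falls in the waning crescent sector.

waning crescent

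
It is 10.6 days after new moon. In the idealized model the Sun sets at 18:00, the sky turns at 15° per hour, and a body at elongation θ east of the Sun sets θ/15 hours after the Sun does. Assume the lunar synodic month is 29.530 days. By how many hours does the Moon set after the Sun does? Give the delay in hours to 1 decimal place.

Phase angle: θ = 360°·(10.6 d)/(29.530 d) = 129.2°.
At 15° of sky rotation per hour, 129.2° corresponds to a 8.61 h lag.
So the Moon sets 8.61 h after the Sun.

8.6 h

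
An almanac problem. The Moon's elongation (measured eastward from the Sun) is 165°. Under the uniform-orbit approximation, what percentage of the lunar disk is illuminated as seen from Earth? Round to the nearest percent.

f = (1 − cos 165°)/2 = (1 − (-0.966))/2 ≈ 0.983, i.e. 98%.

98%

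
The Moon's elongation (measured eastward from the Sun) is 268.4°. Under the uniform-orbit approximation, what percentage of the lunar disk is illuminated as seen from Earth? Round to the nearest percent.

Half-versine of 268.4°: (1 − (-0.028))/2 = 0.514, i.e. 51%.

51%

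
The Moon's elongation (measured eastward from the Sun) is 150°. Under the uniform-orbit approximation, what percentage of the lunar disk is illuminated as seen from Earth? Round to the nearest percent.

cos 150° = (-0.866), so f = (1 − (-0.866))/2 = 0.933, i.e. 93%.

93%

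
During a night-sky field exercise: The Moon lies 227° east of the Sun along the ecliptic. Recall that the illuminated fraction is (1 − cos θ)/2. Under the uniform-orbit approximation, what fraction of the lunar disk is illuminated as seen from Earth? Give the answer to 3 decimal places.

0.841

cos 227° = (-0.682), so f = (1 − (-0.682))/2 = 0.841.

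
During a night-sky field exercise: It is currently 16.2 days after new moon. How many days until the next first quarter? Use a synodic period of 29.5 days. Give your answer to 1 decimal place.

20.7 days

First quarter occurs at elongation 90°, i.e. at age 29.5 × 90/360 = 7.375 d.
This lunation's first quarter (7.375 d) has passed, so add one period: 36.875 − 16.2 = 20.675 days.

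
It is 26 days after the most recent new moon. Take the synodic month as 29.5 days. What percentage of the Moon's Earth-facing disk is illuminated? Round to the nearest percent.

The Moon has covered 26/29.5 of its cycle, so θ ≈ 360° × 26/29.5 = 317.3°.
With cos θ = 0.735, the lit fraction is (1 − 0.735)/2 ≈ 0.133, so 13%.

13%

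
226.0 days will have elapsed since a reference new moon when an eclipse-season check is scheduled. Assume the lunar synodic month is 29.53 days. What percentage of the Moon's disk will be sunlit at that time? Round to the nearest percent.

226.0/29.53 = 7.653 lunations, so 7 complete cycles and 19.29 d into the next.
Elongation θ = 360° × 19.29/29.53 ≈ 235.2°.
cos 235.2° = (-0.571), so f = (1 − (-0.571))/2 = 0.786, so 79%.

79%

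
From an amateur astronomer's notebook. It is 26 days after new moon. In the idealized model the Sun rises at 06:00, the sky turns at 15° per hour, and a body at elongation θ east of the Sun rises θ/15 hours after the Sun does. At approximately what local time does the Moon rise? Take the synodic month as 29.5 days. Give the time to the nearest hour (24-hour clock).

Phase angle: θ = 360°·(26 d)/(29.5 d) = 317.3°.
At 15° of sky rotation per hour, 317.3° corresponds to a 21.15 h lag.
06:00 + 21.15 h ≈ 03:09 → 03:00 to the nearest hour.

03:00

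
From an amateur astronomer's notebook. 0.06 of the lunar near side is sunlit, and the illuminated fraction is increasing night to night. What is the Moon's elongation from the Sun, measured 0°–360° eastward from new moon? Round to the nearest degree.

28°

From f = (1 − cos θ)/2: cos θ = 1 − 2×0.06 = 0.880; arccos → 28.4°.
Waxing ⇒ before full, so θ = 28.4°.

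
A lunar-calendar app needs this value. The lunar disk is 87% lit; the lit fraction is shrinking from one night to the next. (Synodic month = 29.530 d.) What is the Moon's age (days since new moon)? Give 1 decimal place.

18.2 days

cos θ = 1 − 2f = -0.740, giving a principal value of 137.7°.
Waning ⇒ past full, so θ = 360° − 137.7° = 222.3°.
At 360°/29.530 d per day, 222.3° corresponds to 18.23 days.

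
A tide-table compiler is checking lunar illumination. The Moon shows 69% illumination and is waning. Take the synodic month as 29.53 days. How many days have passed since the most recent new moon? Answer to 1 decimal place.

cos θ = 1 − 2f = -0.380, giving a principal value of 112.3°.
Waning ⇒ past full, so θ = 360° − 112.3° = 247.7°.
At 360°/29.53 d per day, 247.7° corresponds to 20.32 days.

20.3 days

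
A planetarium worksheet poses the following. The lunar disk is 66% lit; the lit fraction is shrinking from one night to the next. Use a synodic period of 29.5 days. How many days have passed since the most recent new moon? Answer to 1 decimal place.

From f = (1 − cos θ)/2: cos θ = 1 − 2×0.66 = -0.320; arccos → 108.7°.
A waning Moon lies in 180°–360°, so θ = 360° − 108.7° = 251.3°.
That fraction of the synodic month is 251.3/360 × 29.5 d ≈ 20.60 d.

20.6 days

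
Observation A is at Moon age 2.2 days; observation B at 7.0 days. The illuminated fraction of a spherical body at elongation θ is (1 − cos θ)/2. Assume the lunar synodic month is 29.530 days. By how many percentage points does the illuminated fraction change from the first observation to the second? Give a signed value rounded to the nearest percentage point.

θ₁ = 360° × 2.2/29.530 = 26.8°, f₁ = (1 − cos θ₁)/2 = 0.054.
θ₂ = 360° × 7.0/29.530 = 85.3°, f₂ = (1 − cos θ₂)/2 = 0.459.
Change = f₂ − f₁ = +0.406 → +41 percentage points.

+41 pp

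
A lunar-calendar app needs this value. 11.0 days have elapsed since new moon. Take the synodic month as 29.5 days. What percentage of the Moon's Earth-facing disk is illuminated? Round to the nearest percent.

85%

Elongation θ = 360° × 11.0/29.5 ≈ 134.2°.
cos 134.2° = (-0.698), so f = (1 − (-0.698))/2 = 0.849, so 85%.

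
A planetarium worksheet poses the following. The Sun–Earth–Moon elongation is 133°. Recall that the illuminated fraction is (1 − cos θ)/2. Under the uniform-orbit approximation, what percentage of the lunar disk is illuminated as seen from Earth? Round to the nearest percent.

84%

Half-versine of 133°: (1 − (-0.682))/2 = 0.841, i.e. 84%.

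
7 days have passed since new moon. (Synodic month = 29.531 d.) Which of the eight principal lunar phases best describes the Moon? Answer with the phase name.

first quarter

At 7/29.531 of the cycle, θ ≈ 85° — the first quarter range.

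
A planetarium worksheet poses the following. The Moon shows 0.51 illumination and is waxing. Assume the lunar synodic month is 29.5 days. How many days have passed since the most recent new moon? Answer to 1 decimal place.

From f = (1 − cos θ)/2: cos θ = 1 − 2×0.51 = -0.020; arccos → 91.1°.
The Moon is waxing (0°–180°), so θ = 91.1° directly.
Age = 29.5 × 91.1°/360° ≈ 7.47 days.

7.5 days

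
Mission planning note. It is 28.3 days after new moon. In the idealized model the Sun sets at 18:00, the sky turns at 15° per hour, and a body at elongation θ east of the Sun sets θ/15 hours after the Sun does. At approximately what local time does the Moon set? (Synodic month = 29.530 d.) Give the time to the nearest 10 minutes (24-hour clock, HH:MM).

17:00

Phase angle: θ = 360°·(28.3 d)/(29.530 d) = 345.0°.
The Moon trails the Sun by θ/15 = 345.0/15 ≈ 23.00 hours.
18:00 + 23.000 h ≈ 17:00 → 17:00 to the nearest ten minutes.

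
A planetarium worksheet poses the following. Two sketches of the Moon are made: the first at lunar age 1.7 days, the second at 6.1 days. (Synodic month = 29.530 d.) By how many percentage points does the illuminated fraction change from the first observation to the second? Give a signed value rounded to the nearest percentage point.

θ₁ = 360° × 1.7/29.530 = 20.7°, f₁ = (1 − cos θ₁)/2 = 0.032.
θ₂ = 360° × 6.1/29.530 = 74.4°, f₂ = (1 − cos θ₂)/2 = 0.365.
Change = f₂ − f₁ = +0.333 → +33 percentage points.

+33 pp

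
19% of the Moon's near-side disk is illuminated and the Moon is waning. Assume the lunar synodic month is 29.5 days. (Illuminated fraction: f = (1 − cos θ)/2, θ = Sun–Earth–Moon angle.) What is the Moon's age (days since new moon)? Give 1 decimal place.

Invert f = (1 − cos θ)/2 to get cos θ = 1 − 2(0.19) = 0.620, hence θ₀ = arccos 0.620 = 51.7°.
Waning ⇒ past full, so θ = 360° − 51.7° = 308.3°.
Age = 29.5 × 308.3°/360° ≈ 25.26 days.

25.3 days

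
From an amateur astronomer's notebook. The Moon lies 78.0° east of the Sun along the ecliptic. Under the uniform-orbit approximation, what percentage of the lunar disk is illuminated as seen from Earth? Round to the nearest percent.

Half-versine of 78.0°: (1 − 0.208)/2 = 0.396, i.e. 40%.

40%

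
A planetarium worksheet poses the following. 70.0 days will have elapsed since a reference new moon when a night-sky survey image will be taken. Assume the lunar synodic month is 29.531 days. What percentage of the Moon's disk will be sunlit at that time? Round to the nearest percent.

Reduce mod P: 70.0 − 2×29.531 = 10.94 d into the current lunation.
Elongation θ = 360° × 10.94/29.531 ≈ 133.3°.
With cos θ = (-0.686), the lit fraction is (1 − (-0.686))/2 ≈ 0.843, so 84%.

84%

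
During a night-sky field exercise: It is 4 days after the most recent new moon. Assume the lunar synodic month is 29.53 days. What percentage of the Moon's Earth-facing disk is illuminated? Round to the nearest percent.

The Moon has covered 4/29.53 of its cycle, so θ ≈ 360° × 4/29.53 = 48.8°.
Illuminated fraction = (1 − cos 48.8°)/2 = (1 − 0.659)/2 ≈ 0.170, so 17%.

17%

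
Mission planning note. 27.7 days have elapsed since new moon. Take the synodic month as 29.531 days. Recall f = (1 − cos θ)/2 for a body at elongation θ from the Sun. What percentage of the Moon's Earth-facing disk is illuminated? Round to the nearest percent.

The Moon has covered 27.7/29.531 of its cycle, so θ ≈ 360° × 27.7/29.531 = 337.7°.
Illuminated fraction = (1 − cos 337.7°)/2 = (1 − 0.925)/2 ≈ 0.037, so 4%.

4%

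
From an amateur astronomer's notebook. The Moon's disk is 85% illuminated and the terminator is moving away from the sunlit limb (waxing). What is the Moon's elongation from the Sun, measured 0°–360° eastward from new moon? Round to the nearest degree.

134°

Invert f = (1 − cos θ)/2 to get cos θ = 1 − 2(0.85) = -0.700, hence θ₀ = arccos -0.700 = 134.4°.
Before full moon the principal value applies: θ = 134.4°.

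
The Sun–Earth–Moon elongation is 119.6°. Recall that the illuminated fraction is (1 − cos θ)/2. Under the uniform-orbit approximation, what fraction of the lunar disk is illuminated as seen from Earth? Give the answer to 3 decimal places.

0.747

cos 119.6° = (-0.494), so f = (1 − (-0.494))/2 = 0.747.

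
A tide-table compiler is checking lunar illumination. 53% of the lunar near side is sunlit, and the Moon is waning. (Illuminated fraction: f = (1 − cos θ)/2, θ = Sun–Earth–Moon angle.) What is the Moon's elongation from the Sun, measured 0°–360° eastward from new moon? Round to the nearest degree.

cos θ = 1 − 2f = -0.060, giving a principal value of 93.4°.
A waning Moon lies in 180°–360°, so θ = 360° − 93.4° = 266.6°.

267°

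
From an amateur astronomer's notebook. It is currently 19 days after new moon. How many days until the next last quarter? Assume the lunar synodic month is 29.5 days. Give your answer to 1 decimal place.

Last quarter occurs at elongation 270°, i.e. at age 29.5 × 270/360 = 22.125 d.
That is 22.125 − 19 = 3.125 days ahead.

3.1 days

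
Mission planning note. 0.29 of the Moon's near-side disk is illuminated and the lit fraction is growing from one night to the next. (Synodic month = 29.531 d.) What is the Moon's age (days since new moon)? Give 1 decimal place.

5.3 days

Invert f = (1 − cos θ)/2 to get cos θ = 1 − 2(0.29) = 0.420, hence θ₀ = arccos 0.420 = 65.2°.
Waxing ⇒ before full, so θ = 65.2°.
Age = 29.531 × 65.2°/360° ≈ 5.35 days.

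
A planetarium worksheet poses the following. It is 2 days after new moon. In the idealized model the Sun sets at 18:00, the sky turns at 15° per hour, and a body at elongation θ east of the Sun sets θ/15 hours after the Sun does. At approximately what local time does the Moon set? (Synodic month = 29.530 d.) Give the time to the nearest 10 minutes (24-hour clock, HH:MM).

19:40

Phase angle: θ = 360°·(2 d)/(29.530 d) = 24.4°.
The Moon trails the Sun by θ/15 = 24.4/15 ≈ 1.63 hours.
18:00 + 1.625 h ≈ 19:38 → 19:40 to the nearest ten minutes.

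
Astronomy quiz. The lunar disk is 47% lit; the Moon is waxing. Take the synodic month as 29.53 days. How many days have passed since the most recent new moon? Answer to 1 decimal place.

7.1 days

cos θ = 1 − 2f = 0.060, giving a principal value of 86.6°.
Waxing ⇒ before full, so θ = 86.6°.
At 360°/29.53 d per day, 86.6° corresponds to 7.10 days.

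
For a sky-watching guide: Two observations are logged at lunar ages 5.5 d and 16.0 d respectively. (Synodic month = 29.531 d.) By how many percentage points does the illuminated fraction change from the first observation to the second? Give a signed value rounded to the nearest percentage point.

First observation: θ = 360°·5.5/29.531 = 67.0°, so f = 0.305.
Second observation: θ = 195.0°, f = 0.983.
Δf = 0.983 − 0.305 = +0.678, i.e. +68 pp.

+68 pp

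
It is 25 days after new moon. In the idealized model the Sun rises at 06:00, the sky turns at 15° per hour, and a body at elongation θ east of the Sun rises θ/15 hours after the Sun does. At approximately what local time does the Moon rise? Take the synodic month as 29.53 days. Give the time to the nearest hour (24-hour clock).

Phase angle: θ = 360°·(25 d)/(29.53 d) = 304.8°.
Delay after the Sun = 304.8° / (15°/h) ≈ 20.32 h.
06:00 + 20.32 h ≈ 02:19 → 02:00 to the nearest hour.

02:00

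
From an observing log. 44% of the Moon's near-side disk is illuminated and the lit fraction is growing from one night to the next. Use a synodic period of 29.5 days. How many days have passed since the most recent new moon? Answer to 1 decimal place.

6.8 days

cos θ = 1 − 2f = 0.120, giving a principal value of 83.1°.
The Moon is waxing (0°–180°), so θ = 83.1° directly.
At 360°/29.5 d per day, 83.1° corresponds to 6.81 days.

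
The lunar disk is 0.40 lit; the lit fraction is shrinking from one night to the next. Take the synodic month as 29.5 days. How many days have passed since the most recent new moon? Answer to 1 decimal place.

23.1 days

Invert f = (1 − cos θ)/2 to get cos θ = 1 − 2(0.40) = 0.200, hence θ₀ = arccos 0.200 = 78.5°.
Since the Moon is past full (waning), take the reflex angle: θ = 360° − 78.5° = 281.5°.
At 360°/29.5 d per day, 281.5° corresponds to 23.07 days.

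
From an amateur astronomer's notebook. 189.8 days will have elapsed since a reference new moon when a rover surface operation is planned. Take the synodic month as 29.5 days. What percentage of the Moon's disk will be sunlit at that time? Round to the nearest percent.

96%

189.8 d spans 6 complete synodic months (6 × 29.5 = 177.00 d) plus 12.80 d.
Phase angle: θ = 360°·(12.80 d)/(29.5 d) = 156.2°.
With cos θ = (-0.915), the lit fraction is (1 − (-0.915))/2 ≈ 0.957, so 96%.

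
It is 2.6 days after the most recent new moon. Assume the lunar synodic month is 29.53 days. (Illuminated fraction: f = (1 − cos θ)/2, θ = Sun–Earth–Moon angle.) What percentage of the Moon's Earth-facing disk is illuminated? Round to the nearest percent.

7%

The Moon has covered 2.6/29.53 of its cycle, so θ ≈ 360° × 2.6/29.53 = 31.7°.
Illuminated fraction = (1 − cos 31.7°)/2 = (1 − 0.851)/2 ≈ 0.075, so 7%.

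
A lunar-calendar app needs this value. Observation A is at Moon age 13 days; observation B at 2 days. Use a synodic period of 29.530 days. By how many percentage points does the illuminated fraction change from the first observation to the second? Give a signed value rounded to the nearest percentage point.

-92 percentage points

θ₁ = 360° × 13/29.530 = 158.5°, f₁ = (1 − cos θ₁)/2 = 0.965.
θ₂ = 360° × 2/29.530 = 24.4°, f₂ = (1 − cos θ₂)/2 = 0.045.
Change = f₂ − f₁ = -0.921 → -92 percentage points.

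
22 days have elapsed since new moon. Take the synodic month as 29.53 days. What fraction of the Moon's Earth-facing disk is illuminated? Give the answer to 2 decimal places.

0.52

Phase angle: θ = 360°·(22 d)/(29.53 d) = 268.2°.
With cos θ = (-0.031), the lit fraction is (1 − (-0.031))/2 ≈ 0.516.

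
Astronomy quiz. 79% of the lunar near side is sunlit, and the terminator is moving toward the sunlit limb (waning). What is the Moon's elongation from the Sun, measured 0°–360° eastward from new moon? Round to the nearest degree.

From f = (1 − cos θ)/2: cos θ = 1 − 2×0.79 = -0.580; arccos → 125.5°.
Waning ⇒ past full, so θ = 360° − 125.5° = 234.5°.

235°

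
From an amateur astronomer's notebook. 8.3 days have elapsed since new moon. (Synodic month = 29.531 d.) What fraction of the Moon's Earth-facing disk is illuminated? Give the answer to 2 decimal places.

The Moon has covered 8.3/29.531 of its cycle, so θ ≈ 360° × 8.3/29.531 = 101.2°.
Illuminated fraction = (1 − cos 101.2°)/2 = (1 − (-0.194))/2 ≈ 0.597.

0.60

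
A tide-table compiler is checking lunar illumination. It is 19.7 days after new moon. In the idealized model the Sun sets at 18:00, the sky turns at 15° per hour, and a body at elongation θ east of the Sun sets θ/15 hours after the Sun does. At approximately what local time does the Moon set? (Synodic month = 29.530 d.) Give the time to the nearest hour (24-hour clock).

10:00

The Moon has covered 19.7/29.530 of its cycle, so θ ≈ 360° × 19.7/29.530 = 240.2°.
Delay after the Sun = 240.2° / (15°/h) ≈ 16.01 h.
18:00 + 16.01 h ≈ 10:01 → 10:00 to the nearest hour.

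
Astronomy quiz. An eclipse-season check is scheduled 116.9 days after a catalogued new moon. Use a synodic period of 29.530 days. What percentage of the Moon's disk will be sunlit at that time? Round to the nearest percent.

2%

Reduce mod P: 116.9 − 3×29.530 = 28.31 d into the current lunation.
Elongation θ = 360° × 28.31/29.530 ≈ 345.1°.
With cos θ = 0.966, the lit fraction is (1 − 0.966)/2 ≈ 0.017, so 2%.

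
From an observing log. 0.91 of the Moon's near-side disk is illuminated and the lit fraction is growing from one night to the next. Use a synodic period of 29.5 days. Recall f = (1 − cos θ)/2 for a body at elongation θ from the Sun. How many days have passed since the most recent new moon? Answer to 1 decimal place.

11.9 days

Invert f = (1 − cos θ)/2 to get cos θ = 1 − 2(0.91) = -0.820, hence θ₀ = arccos -0.820 = 145.1°.
The Moon is waxing (0°–180°), so θ = 145.1° directly.
Age = 29.5 × 145.1°/360° ≈ 11.89 days.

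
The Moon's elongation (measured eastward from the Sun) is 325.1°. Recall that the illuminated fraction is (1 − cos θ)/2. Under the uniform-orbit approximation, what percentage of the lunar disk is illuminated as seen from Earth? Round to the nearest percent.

9%

Half-versine of 325.1°: (1 − 0.820)/2 = 0.090, i.e. 9%.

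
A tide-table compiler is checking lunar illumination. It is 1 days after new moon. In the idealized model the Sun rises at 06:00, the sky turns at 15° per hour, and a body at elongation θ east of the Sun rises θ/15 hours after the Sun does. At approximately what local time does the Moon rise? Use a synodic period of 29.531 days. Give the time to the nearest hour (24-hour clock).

Elongation θ = 360° × 1/29.531 ≈ 12.2°.
Delay after the Sun = 12.2° / (15°/h) ≈ 0.81 h.
06:00 + 0.81 h ≈ 06:49 → 07:00 to the nearest hour.

07:00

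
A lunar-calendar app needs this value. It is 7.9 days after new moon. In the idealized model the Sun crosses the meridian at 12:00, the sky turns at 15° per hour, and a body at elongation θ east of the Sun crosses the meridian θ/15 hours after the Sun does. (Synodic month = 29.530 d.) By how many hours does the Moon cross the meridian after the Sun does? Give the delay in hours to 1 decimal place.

6.4 h

Elongation θ = 360° × 7.9/29.530 ≈ 96.3°.
Delay after the Sun = 96.3° / (15°/h) ≈ 6.42 h.
So the Moon crosses the meridian 6.42 h after the Sun.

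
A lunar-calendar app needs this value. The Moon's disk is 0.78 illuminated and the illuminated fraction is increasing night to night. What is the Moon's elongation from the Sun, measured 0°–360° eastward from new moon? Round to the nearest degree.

From f = (1 − cos θ)/2: cos θ = 1 − 2×0.78 = -0.560; arccos → 124.1°.
Waxing ⇒ before full, so θ = 124.1°.

124°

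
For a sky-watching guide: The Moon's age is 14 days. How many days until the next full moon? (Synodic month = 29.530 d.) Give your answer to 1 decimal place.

Full moon occurs at elongation 180°, i.e. at age 29.530 × 180/360 = 14.765 d.
So 0.765 days remain (14.765 − 14).

0.8 days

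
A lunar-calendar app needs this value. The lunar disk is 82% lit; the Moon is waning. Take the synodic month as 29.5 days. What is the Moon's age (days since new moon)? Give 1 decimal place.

cos θ = 1 − 2f = -0.640, giving a principal value of 129.8°.
Since the Moon is past full (waning), take the reflex angle: θ = 360° − 129.8° = 230.2°.
That fraction of the synodic month is 230.2/360 × 29.5 d ≈ 18.86 d.

18.9 days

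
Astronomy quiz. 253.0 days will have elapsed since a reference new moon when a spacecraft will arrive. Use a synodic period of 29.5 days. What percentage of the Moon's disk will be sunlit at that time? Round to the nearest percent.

94%

Reduce mod P: 253.0 − 8×29.5 = 17.00 d into the current lunation.
The Moon has covered 17.00/29.5 of its cycle, so θ ≈ 360° × 17.00/29.5 = 207.5°.
With cos θ = (-0.887), the lit fraction is (1 − (-0.887))/2 ≈ 0.944, so 94%.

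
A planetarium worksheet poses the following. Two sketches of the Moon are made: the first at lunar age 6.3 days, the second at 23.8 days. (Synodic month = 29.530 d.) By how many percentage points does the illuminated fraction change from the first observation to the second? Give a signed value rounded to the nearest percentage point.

θ₁ = 360° × 6.3/29.530 = 76.8°, f₁ = (1 − cos θ₁)/2 = 0.386.
θ₂ = 360° × 23.8/29.530 = 290.1°, f₂ = (1 − cos θ₂)/2 = 0.328.
Change = f₂ − f₁ = -0.058 → -6 percentage points.

-6 percentage points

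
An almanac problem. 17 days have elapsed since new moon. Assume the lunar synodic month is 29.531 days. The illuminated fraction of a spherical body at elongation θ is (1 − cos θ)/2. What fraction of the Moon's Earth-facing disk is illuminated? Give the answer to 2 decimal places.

0.94

Elongation θ = 360° × 17/29.531 ≈ 207.2°.
cos 207.2° = (-0.889), so f = (1 − (-0.889))/2 = 0.945.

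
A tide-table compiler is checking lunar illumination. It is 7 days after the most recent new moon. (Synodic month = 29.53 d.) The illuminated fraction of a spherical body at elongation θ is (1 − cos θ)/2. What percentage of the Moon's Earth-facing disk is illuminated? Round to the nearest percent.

46%

The Moon has covered 7/29.53 of its cycle, so θ ≈ 360° × 7/29.53 = 85.3°.
Illuminated fraction = (1 − cos 85.3°)/2 = (1 − 0.081)/2 ≈ 0.459, so 46%.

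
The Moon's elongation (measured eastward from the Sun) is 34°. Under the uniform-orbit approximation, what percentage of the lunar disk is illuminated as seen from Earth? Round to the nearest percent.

9%

cos 34° = 0.829, so f = (1 − 0.829)/2 = 0.085, i.e. 9%.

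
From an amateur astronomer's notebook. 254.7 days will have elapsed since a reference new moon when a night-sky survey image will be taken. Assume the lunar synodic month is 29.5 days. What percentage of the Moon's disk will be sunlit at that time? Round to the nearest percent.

83%

254.7/29.5 = 8.634 lunations, so 8 complete cycles and 18.70 d into the next.
Phase angle: θ = 360°·(18.70 d)/(29.5 d) = 228.2°.
Illuminated fraction = (1 − cos 228.2°)/2 = (1 − (-0.666))/2 ≈ 0.833, so 83%.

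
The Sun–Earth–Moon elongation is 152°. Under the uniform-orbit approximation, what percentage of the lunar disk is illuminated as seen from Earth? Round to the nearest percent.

94%

f = (1 − cos 152°)/2 = (1 − (-0.883))/2 ≈ 0.941, i.e. 94%.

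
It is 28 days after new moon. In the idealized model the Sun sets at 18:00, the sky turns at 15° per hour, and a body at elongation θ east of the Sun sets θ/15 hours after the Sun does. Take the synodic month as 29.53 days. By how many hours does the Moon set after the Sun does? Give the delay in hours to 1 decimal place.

22.8 h

Elongation θ = 360° × 28/29.53 ≈ 341.3°.
The Moon trails the Sun by θ/15 = 341.3/15 ≈ 22.76 hours.
So the Moon sets 22.76 h after the Sun.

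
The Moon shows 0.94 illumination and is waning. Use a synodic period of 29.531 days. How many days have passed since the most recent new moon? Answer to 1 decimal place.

Invert f = (1 − cos θ)/2 to get cos θ = 1 − 2(0.94) = -0.880, hence θ₀ = arccos -0.880 = 151.6°.
Since the Moon is past full (waning), take the reflex angle: θ = 360° − 151.6° = 208.4°.
At 360°/29.531 d per day, 208.4° corresponds to 17.09 days.

17.1 days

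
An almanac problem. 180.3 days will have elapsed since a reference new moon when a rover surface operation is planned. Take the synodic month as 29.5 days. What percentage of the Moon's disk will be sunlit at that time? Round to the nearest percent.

Reduce mod P: 180.3 − 6×29.5 = 3.30 d into the current lunation.
Phase angle: θ = 360°·(3.30 d)/(29.5 d) = 40.3°.
cos 40.3° = 0.763, so f = (1 − 0.763)/2 = 0.119, so 12%.

12%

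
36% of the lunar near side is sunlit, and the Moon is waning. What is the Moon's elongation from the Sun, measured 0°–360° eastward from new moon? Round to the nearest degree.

cos θ = 1 − 2f = 0.280, giving a principal value of 73.7°.
A waning Moon lies in 180°–360°, so θ = 360° − 73.7° = 286.3°.

286°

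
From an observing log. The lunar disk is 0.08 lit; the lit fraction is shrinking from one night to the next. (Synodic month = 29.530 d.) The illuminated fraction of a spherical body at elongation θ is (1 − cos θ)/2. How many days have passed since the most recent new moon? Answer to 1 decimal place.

From f = (1 − cos θ)/2: cos θ = 1 − 2×0.08 = 0.840; arccos → 32.9°.
A waning Moon lies in 180°–360°, so θ = 360° − 32.9° = 327.1°.
Age = 29.530 × 327.1°/360° ≈ 26.83 days.

26.8 days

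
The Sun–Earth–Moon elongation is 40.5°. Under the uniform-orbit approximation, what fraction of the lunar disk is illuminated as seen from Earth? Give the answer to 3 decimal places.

0.120

cos 40.5° = 0.760, so f = (1 − 0.760)/2 = 0.120.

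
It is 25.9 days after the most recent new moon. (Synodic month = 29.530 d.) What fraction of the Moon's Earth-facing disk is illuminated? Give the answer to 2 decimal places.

Phase angle: θ = 360°·(25.9 d)/(29.530 d) = 315.7°.
With cos θ = 0.716, the lit fraction is (1 − 0.716)/2 ≈ 0.142.

0.14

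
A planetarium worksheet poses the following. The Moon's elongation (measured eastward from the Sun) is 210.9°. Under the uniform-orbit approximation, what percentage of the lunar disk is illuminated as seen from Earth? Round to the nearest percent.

93%

Half-versine of 210.9°: (1 − (-0.858))/2 = 0.929, i.e. 93%.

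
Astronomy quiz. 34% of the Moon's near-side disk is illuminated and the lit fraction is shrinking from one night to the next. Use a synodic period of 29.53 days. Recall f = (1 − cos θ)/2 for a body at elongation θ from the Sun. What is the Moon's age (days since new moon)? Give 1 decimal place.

23.7 days

cos θ = 1 − 2f = 0.320, giving a principal value of 71.3°.
Waning ⇒ past full, so θ = 360° − 71.3° = 288.7°.
At 360°/29.53 d per day, 288.7° corresponds to 23.68 days.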